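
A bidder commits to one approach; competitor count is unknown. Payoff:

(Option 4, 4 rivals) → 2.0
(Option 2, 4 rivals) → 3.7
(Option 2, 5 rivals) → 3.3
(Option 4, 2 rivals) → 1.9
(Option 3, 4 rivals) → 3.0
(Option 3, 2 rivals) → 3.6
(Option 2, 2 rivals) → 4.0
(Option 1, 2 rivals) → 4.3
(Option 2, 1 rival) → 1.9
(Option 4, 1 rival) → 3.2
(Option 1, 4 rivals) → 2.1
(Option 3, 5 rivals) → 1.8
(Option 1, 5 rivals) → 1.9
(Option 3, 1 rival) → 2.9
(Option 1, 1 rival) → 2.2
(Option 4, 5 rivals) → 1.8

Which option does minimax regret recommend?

Column bests: 1 rival=3.2, 2 rivals=4.3, 4 rivals=3.7, 5 rivals=3.3.
Option 1 regrets: 1.0, 0.0, 1.6, 1.4 → max 1.6
Option 2 regrets: 1.3, 0.3, 0.0, 0.0 → max 1.3
Option 3 regrets: 0.3, 0.7, 0.7, 1.5 → max 1.5
Option 4 regrets: 0.0, 2.4, 1.7, 1.5 → max 2.4
Smallest max regret = 1.3 → Option 2.

Option 2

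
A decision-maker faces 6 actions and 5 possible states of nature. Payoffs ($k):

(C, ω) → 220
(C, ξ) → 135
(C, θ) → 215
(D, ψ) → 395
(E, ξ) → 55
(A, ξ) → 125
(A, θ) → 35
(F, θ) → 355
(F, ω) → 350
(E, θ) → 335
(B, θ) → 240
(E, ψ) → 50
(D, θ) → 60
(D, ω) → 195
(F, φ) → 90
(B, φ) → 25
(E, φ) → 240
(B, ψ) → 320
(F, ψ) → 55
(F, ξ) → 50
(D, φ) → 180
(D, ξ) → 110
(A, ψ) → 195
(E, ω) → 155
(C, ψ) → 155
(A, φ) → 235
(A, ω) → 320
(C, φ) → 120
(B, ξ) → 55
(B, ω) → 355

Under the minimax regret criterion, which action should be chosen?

Column bests: θ=355, φ=240, ψ=395, ω=355, ξ=135.
A regrets: 320, 5, 200, 35, 10 → max 320
B regrets: 115, 215, 75, 0, 80 → max 215
C regrets: 140, 120, 240, 135, 0 → max 240
D regrets: 295, 60, 0, 160, 25 → max 295
E regrets: 20, 0, 345, 200, 80 → max 345
F regrets: 0, 150, 340, 5, 85 → max 340
Smallest max regret = 215 → B.

B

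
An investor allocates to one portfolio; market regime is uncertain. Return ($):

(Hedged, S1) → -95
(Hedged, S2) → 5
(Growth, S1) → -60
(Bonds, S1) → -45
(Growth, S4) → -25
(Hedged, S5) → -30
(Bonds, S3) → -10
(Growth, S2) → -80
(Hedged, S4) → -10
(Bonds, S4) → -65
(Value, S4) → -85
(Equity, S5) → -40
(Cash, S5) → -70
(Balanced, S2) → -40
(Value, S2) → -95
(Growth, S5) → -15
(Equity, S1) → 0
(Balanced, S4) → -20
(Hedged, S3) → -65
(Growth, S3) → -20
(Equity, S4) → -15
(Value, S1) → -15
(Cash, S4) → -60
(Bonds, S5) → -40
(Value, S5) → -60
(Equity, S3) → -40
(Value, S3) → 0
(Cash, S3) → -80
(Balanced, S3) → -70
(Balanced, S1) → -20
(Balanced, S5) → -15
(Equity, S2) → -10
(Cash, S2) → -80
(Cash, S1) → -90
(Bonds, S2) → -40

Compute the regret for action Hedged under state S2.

0

Best payoff under S2 is 5.
Regret = 5 − 5 = 0.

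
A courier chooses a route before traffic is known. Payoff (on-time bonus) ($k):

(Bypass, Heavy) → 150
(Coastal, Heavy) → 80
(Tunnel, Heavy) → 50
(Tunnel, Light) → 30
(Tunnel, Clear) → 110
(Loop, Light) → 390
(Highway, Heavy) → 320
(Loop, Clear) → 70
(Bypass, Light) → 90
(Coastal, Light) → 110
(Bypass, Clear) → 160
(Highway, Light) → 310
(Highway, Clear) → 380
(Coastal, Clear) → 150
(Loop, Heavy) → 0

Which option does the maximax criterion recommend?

Loop

Row maxima: Loop=390, Coastal=150, Highway=380, Bypass=160, Tunnel=110
Best best-case = 390 → Loop.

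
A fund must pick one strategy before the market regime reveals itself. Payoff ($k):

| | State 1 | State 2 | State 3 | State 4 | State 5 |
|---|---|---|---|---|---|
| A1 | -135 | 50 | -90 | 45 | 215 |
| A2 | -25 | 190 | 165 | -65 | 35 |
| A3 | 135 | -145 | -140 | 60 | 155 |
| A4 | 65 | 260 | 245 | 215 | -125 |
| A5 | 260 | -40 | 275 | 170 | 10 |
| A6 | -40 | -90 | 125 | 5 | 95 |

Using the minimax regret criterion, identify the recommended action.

A2

Column bests: State 1=260, State 2=260, State 3=275, State 4=215, State 5=215.
A1 regrets: 395, 210, 365, 170, 0 → max 395
A2 regrets: 285, 70, 110, 280, 180 → max 285
A3 regrets: 125, 405, 415, 155, 60 → max 415
A4 regrets: 195, 0, 30, 0, 340 → max 340
A5 regrets: 0, 300, 0, 45, 205 → max 300
A6 regrets: 300, 350, 150, 210, 120 → max 350
Smallest max regret = 285 → A2.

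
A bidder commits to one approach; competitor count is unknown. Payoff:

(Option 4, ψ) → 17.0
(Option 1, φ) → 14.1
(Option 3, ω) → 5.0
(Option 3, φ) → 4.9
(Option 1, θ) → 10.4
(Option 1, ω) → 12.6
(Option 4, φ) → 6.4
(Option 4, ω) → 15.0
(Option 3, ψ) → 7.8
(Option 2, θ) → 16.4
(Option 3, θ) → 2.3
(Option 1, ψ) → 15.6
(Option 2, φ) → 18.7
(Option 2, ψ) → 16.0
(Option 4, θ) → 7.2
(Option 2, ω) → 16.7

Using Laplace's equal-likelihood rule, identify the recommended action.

Row averages: Option 1=13.175, Option 2=16.95, Option 3=5, Option 4=11.4
Highest average = 16.95 → Option 2.

Option 2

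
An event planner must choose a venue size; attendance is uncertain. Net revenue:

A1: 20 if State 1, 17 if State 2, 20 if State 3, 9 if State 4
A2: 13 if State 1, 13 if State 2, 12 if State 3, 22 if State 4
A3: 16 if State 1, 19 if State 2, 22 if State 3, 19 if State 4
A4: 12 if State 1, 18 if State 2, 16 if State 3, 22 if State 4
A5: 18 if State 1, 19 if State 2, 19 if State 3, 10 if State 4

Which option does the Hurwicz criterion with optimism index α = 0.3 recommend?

A1: 0.3·20 + 0.7·9 = 12.3
A2: 0.3·22 + 0.7·12 = 15
A3: 0.3·22 + 0.7·16 = 17.8
A4: 0.3·22 + 0.7·12 = 15
A5: 0.3·19 + 0.7·10 = 12.7
Highest Hurwicz score = 17.8 → A3.

A3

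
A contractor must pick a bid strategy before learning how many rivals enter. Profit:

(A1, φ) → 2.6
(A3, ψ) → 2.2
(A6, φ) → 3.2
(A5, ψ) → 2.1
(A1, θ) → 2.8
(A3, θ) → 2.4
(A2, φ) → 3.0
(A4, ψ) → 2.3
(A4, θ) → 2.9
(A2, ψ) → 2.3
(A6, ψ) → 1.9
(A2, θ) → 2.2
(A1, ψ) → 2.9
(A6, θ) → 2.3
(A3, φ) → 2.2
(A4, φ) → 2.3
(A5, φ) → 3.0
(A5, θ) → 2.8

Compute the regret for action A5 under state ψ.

0.8

Best payoff under ψ is 2.9.
Regret = 2.9 − 2.1 = 0.8.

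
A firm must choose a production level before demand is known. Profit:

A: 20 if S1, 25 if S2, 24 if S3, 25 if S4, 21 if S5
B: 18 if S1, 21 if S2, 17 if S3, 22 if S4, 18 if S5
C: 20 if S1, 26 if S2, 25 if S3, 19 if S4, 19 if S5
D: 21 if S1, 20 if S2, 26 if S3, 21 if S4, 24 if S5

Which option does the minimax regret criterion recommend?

A

Column bests: S1=21, S2=26, S3=26, S4=25, S5=24.
A regrets: 1, 1, 2, 0, 3 → max 3
B regrets: 3, 5, 9, 3, 6 → max 9
C regrets: 1, 0, 1, 6, 5 → max 6
D regrets: 0, 6, 0, 4, 0 → max 6
Smallest max regret = 3 → A.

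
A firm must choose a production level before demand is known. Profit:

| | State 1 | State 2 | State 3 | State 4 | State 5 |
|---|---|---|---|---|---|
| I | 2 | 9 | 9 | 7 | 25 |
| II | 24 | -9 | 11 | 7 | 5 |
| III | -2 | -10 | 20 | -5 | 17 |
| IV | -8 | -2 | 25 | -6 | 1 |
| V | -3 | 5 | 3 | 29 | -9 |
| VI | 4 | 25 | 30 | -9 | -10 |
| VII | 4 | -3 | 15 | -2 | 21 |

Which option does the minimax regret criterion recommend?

I

Column bests: State 1=24, State 2=25, State 3=30, State 4=29, State 5=25.
I regrets: 22, 16, 21, 22, 0 → max 22
II regrets: 0, 34, 19, 22, 20 → max 34
III regrets: 26, 35, 10, 34, 8 → max 35
IV regrets: 32, 27, 5, 35, 24 → max 35
V regrets: 27, 20, 27, 0, 34 → max 34
VI regrets: 20, 0, 0, 38, 35 → max 38
VII regrets: 20, 28, 15, 31, 4 → max 31
Smallest max regret = 22 → I.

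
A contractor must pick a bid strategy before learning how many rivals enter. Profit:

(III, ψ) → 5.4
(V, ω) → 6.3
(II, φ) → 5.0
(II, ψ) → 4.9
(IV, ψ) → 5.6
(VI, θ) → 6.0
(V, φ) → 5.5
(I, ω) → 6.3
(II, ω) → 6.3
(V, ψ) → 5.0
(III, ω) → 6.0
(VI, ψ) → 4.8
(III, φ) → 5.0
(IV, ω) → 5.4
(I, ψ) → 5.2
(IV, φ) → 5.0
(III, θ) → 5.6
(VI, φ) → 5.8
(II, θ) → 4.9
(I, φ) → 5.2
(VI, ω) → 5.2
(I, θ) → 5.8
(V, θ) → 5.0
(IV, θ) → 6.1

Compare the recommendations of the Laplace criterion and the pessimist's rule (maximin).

Row averages: I=5.625, II=5.275, III=5.5, IV=5.525, V=5.45, VI=5.45
Highest average = 5.625 → I.
Row minima: I=5.2, II=4.9, III=5.0, IV=5.0, V=5.0, VI=4.8
Best worst-case = 5.2 → I.

laplace → I; maximin → I (agree)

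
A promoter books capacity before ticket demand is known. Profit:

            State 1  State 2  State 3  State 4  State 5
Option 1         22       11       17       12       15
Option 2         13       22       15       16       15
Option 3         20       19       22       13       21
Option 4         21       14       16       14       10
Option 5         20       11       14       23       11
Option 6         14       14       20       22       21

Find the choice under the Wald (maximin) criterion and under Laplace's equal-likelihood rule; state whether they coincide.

Row minima: Option 1=11, Option 2=13, Option 3=13, Option 4=10, Option 5=11, Option 6=14
Best worst-case = 14 → Option 6.
Row averages: Option 1=15.4, Option 2=16.2, Option 3=19, Option 4=15, Option 5=15.8, Option 6=18.2
Highest average = 19 → Option 3.

maximin → Option 6; laplace → Option 3 (disagree)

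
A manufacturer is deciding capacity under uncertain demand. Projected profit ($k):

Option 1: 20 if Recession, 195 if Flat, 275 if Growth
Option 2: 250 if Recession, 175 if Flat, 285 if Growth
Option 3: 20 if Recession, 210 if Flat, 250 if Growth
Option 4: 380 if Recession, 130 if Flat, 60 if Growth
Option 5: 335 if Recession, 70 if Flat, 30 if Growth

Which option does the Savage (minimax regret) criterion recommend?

Option 2

Column bests: Recession=380, Flat=210, Growth=285.
Option 1 regrets: 360, 15, 10 → max 360
Option 2 regrets: 130, 35, 0 → max 130
Option 3 regrets: 360, 0, 35 → max 360
Option 4 regrets: 0, 80, 225 → max 225
Option 5 regrets: 45, 140, 255 → max 255
Smallest max regret = 130 → Option 2.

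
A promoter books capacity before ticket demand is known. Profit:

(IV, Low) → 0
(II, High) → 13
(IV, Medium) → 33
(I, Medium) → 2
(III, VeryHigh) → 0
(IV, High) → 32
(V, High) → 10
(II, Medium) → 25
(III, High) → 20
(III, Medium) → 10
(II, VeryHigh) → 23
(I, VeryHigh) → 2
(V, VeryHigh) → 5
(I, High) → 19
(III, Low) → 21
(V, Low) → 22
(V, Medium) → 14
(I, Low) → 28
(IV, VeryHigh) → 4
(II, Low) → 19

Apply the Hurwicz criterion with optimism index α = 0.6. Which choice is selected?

I: 0.6·28 + 0.4·2 = 17.6
II: 0.6·25 + 0.4·13 = 20.2
III: 0.6·21 + 0.4·0 = 12.6
IV: 0.6·33 + 0.4·0 = 19.8
V: 0.6·22 + 0.4·5 = 15.2
Highest Hurwicz score = 20.2 → II.

II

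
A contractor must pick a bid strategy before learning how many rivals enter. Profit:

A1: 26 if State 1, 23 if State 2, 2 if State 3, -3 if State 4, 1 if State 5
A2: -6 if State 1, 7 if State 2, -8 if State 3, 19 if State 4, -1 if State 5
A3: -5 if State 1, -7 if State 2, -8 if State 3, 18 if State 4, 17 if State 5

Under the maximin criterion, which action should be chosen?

Row minima: A1=-3, A2=-8, A3=-8
Best worst-case = -3 → A1.

A1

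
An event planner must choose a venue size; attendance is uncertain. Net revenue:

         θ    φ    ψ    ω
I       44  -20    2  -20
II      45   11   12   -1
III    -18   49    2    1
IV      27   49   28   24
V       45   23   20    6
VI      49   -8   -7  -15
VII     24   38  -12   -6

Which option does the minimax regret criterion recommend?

Column bests: θ=49, φ=49, ψ=28, ω=24.
I regrets: 5, 69, 26, 44 → max 69
II regrets: 4, 38, 16, 25 → max 38
III regrets: 67, 0, 26, 23 → max 67
IV regrets: 22, 0, 0, 0 → max 22
V regrets: 4, 26, 8, 18 → max 26
VI regrets: 0, 57, 35, 39 → max 57
VII regrets: 25, 11, 40, 30 → max 40
Smallest max regret = 22 → IV.

IV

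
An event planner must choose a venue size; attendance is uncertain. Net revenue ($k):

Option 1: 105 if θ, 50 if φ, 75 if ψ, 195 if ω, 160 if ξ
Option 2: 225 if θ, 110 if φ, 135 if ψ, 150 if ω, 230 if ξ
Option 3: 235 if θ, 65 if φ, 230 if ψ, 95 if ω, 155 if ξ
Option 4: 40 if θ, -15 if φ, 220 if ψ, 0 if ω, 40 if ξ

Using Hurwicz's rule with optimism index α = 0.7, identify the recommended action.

Option 1: 0.7·195 + 0.3·50 = 151.5
Option 2: 0.7·230 + 0.3·110 = 194
Option 3: 0.7·235 + 0.3·65 = 184
Option 4: 0.7·220 + 0.3·(-15) = 149.5
Highest Hurwicz score = 194 → Option 2.

Option 2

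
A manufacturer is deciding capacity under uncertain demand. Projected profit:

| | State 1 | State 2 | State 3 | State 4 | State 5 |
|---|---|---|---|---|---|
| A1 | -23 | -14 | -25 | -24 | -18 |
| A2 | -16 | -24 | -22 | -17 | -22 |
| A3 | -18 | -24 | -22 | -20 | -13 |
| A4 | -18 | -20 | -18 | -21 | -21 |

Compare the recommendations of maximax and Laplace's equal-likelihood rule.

Row maxima: A1=-14, A2=-16, A3=-13, A4=-18
Best best-case = -13 → A3.
Row averages: A1=-20.8, A2=-20.2, A3=-19.4, A4=-19.6
Highest average = -19.4 → A3.

maximax → A3; laplace → A3 (agree)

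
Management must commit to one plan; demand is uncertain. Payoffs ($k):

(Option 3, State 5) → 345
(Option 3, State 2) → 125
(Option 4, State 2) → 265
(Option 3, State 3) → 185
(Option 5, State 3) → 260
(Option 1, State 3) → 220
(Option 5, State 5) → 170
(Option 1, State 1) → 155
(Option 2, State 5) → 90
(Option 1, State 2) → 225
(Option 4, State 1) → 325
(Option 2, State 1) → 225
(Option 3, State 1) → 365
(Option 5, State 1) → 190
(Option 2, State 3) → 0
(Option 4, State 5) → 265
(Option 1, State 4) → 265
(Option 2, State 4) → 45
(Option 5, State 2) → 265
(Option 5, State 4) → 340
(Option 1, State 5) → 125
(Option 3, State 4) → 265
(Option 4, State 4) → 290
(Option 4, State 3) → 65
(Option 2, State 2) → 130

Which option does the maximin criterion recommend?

Option 5

Row minima: Option 1=125, Option 2=0, Option 3=125, Option 4=65, Option 5=170
Best worst-case = 170 → Option 5.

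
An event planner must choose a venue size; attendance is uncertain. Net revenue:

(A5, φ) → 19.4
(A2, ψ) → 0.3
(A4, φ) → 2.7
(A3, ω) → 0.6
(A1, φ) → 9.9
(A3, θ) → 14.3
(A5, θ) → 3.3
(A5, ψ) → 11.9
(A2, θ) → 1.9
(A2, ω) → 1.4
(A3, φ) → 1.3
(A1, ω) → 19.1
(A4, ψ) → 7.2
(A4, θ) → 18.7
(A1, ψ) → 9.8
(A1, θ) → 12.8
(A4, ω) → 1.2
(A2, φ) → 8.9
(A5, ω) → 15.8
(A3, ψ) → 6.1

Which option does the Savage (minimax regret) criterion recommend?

A1

Column bests: θ=18.7, φ=19.4, ψ=11.9, ω=19.1.
A1 regrets: 5.9, 9.5, 2.1, 0.0 → max 9.5
A2 regrets: 16.8, 10.5, 11.6, 17.7 → max 17.7
A3 regrets: 4.4, 18.1, 5.8, 18.5 → max 18.5
A4 regrets: 0.0, 16.7, 4.7, 17.9 → max 17.9
A5 regrets: 15.4, 0.0, 0.0, 3.3 → max 15.4
Smallest max regret = 9.5 → A1.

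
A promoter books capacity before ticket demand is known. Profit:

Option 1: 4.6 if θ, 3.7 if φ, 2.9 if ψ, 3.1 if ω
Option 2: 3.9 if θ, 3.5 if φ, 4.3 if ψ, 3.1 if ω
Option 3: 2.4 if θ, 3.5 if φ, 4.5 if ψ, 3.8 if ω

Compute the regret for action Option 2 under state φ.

0.2

Best payoff under φ is 3.7.
Regret = 3.7 − 3.5 = 0.2.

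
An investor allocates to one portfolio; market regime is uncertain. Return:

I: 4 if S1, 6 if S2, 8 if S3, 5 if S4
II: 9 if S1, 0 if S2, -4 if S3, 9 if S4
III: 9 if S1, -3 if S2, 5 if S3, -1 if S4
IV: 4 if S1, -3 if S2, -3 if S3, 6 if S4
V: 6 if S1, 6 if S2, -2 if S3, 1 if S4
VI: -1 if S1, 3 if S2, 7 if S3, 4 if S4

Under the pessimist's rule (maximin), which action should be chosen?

Row minima: I=4, II=-4, III=-3, IV=-3, V=-2, VI=-1
Best worst-case = 4 → I.

I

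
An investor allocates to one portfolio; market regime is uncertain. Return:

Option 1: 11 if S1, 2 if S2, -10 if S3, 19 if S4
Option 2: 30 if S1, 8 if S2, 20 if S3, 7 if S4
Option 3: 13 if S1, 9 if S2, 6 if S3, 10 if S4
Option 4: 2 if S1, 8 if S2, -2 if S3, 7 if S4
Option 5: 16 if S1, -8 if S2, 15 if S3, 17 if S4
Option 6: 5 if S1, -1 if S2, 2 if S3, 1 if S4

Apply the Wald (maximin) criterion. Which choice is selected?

Option 2

Row minima: Option 1=-10, Option 2=7, Option 3=6, Option 4=-2, Option 5=-8, Option 6=-1
Best worst-case = 7 → Option 2.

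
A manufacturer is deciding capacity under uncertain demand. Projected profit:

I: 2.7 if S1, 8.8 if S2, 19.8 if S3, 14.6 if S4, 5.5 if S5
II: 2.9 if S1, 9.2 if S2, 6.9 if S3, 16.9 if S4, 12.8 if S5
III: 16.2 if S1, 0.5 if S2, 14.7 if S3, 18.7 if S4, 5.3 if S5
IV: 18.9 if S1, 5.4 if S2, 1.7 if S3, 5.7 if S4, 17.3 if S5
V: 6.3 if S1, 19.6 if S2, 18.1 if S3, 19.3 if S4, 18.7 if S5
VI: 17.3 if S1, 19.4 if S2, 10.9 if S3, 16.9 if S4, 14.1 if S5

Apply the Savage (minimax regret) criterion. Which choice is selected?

VI

Column bests: S1=18.9, S2=19.6, S3=19.8, S4=19.3, S5=18.7.
I regrets: 16.2, 10.8, 0.0, 4.7, 13.2 → max 16.2
II regrets: 16.0, 10.4, 12.9, 2.4, 5.9 → max 16.0
III regrets: 2.7, 19.1, 5.1, 0.6, 13.4 → max 19.1
IV regrets: 0.0, 14.2, 18.1, 13.6, 1.4 → max 18.1
V regrets: 12.6, 0.0, 1.7, 0.0, 0.0 → max 12.6
VI regrets: 1.6, 0.2, 8.9, 2.4, 4.6 → max 8.9
Smallest max regret = 8.9 → VI.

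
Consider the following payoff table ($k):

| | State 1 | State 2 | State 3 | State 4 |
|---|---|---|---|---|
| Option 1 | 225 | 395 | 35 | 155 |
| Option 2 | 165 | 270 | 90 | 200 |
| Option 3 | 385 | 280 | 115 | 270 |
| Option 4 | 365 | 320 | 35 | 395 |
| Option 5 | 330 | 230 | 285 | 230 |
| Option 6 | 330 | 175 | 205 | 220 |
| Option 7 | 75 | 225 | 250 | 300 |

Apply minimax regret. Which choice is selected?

Column bests: State 1=385, State 2=395, State 3=285, State 4=395.
Option 1 regrets: 160, 0, 250, 240 → max 250
Option 2 regrets: 220, 125, 195, 195 → max 220
Option 3 regrets: 0, 115, 170, 125 → max 170
Option 4 regrets: 20, 75, 250, 0 → max 250
Option 5 regrets: 55, 165, 0, 165 → max 165
Option 6 regrets: 55, 220, 80, 175 → max 220
Option 7 regrets: 310, 170, 35, 95 → max 310
Smallest max regret = 165 → Option 5.

Option 5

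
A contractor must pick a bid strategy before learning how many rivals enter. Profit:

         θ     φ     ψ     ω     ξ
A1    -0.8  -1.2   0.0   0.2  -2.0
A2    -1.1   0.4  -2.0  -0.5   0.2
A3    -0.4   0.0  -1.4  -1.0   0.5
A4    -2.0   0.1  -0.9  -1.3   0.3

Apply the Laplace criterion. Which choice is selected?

Row averages: A1=-0.76, A2=-0.6, A3=-0.46, A4=-0.76
Highest average = -0.46 → A3.

A3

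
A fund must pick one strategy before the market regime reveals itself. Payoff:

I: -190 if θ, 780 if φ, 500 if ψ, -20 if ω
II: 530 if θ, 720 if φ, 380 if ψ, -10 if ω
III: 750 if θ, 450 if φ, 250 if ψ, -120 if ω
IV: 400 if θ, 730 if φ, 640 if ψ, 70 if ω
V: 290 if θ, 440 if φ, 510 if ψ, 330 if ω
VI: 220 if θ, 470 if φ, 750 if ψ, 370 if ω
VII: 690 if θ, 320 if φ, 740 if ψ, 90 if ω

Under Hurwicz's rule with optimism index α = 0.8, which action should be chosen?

VI

I: 0.8·780 + 0.2·(-190) = 586
II: 0.8·720 + 0.2·(-10) = 574
III: 0.8·750 + 0.2·(-120) = 576
IV: 0.8·730 + 0.2·70 = 598
V: 0.8·510 + 0.2·290 = 466
VI: 0.8·750 + 0.2·220 = 644
VII: 0.8·740 + 0.2·90 = 610
Highest Hurwicz score = 644 → VI.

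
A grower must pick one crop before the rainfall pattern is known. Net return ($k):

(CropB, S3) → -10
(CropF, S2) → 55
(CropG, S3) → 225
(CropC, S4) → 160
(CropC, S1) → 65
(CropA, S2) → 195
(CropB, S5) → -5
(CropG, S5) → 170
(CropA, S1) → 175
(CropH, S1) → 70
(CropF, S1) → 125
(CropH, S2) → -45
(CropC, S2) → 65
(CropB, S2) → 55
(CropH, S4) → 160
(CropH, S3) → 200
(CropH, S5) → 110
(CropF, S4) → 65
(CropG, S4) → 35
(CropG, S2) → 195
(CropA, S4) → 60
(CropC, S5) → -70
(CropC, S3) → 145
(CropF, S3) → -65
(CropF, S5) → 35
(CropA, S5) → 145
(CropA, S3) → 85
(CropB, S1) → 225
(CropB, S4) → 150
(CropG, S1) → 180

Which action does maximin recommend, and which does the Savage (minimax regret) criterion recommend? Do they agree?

Row minima: CropG=35, CropC=-70, CropF=-65, CropA=60, CropB=-10, CropH=-45
Best worst-case = 60 → CropA.
Column bests: S1=225, S2=195, S3=225, S4=160, S5=170.
CropG regrets: 45, 0, 0, 125, 0 → max 125
CropC regrets: 160, 130, 80, 0, 240 → max 240
CropF regrets: 100, 140, 290, 95, 135 → max 290
CropA regrets: 50, 0, 140, 100, 25 → max 140
CropB regrets: 0, 140, 235, 10, 175 → max 235
CropH regrets: 155, 240, 25, 0, 60 → max 240
Smallest max regret = 125 → CropG.

maximin → CropA; minimax regret → CropG (disagree)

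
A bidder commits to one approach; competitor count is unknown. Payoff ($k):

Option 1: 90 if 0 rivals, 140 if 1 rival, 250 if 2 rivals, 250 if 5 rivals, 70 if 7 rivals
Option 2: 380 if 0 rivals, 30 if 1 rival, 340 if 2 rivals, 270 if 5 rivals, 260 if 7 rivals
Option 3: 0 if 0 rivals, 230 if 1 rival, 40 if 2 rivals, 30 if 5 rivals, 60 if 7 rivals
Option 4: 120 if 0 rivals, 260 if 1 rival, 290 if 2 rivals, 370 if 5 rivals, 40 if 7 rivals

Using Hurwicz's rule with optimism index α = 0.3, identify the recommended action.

Option 4

Option 1: 0.3·250 + 0.7·70 = 124
Option 2: 0.3·380 + 0.7·30 = 135
Option 3: 0.3·230 + 0.7·0 = 69
Option 4: 0.3·370 + 0.7·40 = 139
Highest Hurwicz score = 139 → Option 4.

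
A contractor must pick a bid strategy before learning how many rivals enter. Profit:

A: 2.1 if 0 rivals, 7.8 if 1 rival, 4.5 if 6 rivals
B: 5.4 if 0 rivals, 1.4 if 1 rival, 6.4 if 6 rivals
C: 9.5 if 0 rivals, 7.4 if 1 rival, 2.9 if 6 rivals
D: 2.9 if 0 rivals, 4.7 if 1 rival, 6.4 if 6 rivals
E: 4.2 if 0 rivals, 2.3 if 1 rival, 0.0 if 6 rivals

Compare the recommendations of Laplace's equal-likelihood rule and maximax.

Row averages: A=4.8, B=4.4, C=6.6, D=14/3, E=13/6
Highest average = 6.6 → C.
Row maxima: A=7.8, B=6.4, C=9.5, D=6.4, E=4.2
Best best-case = 9.5 → C.

laplace → C; maximax → C (agree)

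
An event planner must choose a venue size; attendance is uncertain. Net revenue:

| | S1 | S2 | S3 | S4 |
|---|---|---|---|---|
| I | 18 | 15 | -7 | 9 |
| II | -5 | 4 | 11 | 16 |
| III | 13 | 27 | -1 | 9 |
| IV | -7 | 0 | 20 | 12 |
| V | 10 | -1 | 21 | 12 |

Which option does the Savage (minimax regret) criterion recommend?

III

Column bests: S1=18, S2=27, S3=21, S4=16.
I regrets: 0, 12, 28, 7 → max 28
II regrets: 23, 23, 10, 0 → max 23
III regrets: 5, 0, 22, 7 → max 22
IV regrets: 25, 27, 1, 4 → max 27
V regrets: 8, 28, 0, 4 → max 28
Smallest max regret = 22 → III.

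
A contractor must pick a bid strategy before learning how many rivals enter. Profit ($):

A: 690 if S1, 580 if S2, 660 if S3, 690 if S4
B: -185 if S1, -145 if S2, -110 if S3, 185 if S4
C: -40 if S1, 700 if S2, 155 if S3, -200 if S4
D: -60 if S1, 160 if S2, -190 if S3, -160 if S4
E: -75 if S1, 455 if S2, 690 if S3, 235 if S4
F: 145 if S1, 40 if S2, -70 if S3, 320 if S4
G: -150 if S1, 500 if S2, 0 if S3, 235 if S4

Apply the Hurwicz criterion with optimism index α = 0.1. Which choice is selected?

A

A: 0.1·690 + 0.9·580 = 591
B: 0.1·185 + 0.9·(-185) = -148
C: 0.1·700 + 0.9·(-200) = -110
D: 0.1·160 + 0.9·(-190) = -155
E: 0.1·690 + 0.9·(-75) = 1.5
F: 0.1·320 + 0.9·(-70) = -31
G: 0.1·500 + 0.9·(-150) = -85
Highest Hurwicz score = 591 → A.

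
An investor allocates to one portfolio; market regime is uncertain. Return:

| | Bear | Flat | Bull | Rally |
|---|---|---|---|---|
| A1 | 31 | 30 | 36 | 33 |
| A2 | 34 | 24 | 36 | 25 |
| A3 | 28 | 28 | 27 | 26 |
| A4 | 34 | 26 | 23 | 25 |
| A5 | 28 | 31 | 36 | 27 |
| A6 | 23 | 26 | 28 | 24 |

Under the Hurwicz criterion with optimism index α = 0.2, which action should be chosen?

A1

A1: 0.2·36 + 0.8·30 = 31.2
A2: 0.2·36 + 0.8·24 = 26.4
A3: 0.2·28 + 0.8·26 = 26.4
A4: 0.2·34 + 0.8·23 = 25.2
A5: 0.2·36 + 0.8·27 = 28.8
A6: 0.2·28 + 0.8·23 = 24
Highest Hurwicz score = 31.2 → A1.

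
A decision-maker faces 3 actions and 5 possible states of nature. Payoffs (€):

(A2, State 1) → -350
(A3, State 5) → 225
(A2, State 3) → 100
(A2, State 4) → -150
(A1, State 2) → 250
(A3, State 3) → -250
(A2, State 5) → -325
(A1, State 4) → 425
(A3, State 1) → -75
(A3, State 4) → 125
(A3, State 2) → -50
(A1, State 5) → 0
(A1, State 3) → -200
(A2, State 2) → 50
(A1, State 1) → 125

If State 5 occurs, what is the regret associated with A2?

Best payoff under State 5 is 225.
Regret = 225 − (-325) = 550.

550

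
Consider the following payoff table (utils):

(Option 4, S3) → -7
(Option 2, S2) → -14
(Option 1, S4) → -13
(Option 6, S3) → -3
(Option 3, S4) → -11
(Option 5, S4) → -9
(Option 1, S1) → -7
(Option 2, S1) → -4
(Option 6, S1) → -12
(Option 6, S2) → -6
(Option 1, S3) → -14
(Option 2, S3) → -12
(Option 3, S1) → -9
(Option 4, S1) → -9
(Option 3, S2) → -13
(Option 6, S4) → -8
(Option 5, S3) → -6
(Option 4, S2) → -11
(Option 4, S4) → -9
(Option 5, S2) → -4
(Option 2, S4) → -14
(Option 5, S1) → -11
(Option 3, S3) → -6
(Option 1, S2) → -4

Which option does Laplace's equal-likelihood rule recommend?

Row averages: Option 1=-9.5, Option 2=-11, Option 3=-9.75, Option 4=-9, Option 5=-7.5, Option 6=-7.25
Highest average = -7.25 → Option 6.

Option 6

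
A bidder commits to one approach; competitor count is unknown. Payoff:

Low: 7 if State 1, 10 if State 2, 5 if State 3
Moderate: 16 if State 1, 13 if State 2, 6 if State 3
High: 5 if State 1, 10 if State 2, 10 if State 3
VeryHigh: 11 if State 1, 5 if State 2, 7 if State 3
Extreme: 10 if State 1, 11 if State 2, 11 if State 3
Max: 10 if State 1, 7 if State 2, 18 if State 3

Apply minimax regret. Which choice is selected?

Max

Column bests: State 1=16, State 2=13, State 3=18.
Low regrets: 9, 3, 13 → max 13
Moderate regrets: 0, 0, 12 → max 12
High regrets: 11, 3, 8 → max 11
VeryHigh regrets: 5, 8, 11 → max 11
Extreme regrets: 6, 2, 7 → max 7
Max regrets: 6, 6, 0 → max 6
Smallest max regret = 6 → Max.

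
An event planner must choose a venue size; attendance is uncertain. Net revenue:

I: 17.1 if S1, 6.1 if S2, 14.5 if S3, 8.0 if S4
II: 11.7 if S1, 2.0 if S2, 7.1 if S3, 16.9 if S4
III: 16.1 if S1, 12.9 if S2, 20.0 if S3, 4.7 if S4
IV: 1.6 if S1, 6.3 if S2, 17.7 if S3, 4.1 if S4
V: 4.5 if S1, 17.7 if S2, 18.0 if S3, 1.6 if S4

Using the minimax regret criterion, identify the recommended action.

Column bests: S1=17.1, S2=17.7, S3=20.0, S4=16.9.
I regrets: 0.0, 11.6, 5.5, 8.9 → max 11.6
II regrets: 5.4, 15.7, 12.9, 0.0 → max 15.7
III regrets: 1.0, 4.8, 0.0, 12.2 → max 12.2
IV regrets: 15.5, 11.4, 2.3, 12.8 → max 15.5
V regrets: 12.6, 0.0, 2.0, 15.3 → max 15.3
Smallest max regret = 11.6 → I.

I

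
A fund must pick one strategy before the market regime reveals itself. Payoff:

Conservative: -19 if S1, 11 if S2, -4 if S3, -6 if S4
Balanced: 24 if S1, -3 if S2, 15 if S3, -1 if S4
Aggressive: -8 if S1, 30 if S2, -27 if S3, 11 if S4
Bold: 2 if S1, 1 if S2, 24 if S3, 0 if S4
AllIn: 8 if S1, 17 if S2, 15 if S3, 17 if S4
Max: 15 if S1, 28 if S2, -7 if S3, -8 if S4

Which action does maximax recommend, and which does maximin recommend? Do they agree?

maximax → Aggressive; maximin → AllIn (disagree)

Row maxima: Conservative=11, Balanced=24, Aggressive=30, Bold=24, AllIn=17, Max=28
Best best-case = 30 → Aggressive.
Row minima: Conservative=-19, Balanced=-3, Aggressive=-27, Bold=0, AllIn=8, Max=-8
Best worst-case = 8 → AllIn.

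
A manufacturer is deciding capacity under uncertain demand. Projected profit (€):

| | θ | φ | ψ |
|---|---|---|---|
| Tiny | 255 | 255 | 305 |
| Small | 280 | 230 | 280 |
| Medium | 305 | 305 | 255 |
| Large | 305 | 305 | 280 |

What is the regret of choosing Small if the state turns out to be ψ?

25

Best payoff under ψ is 305.
Regret = 305 − 280 = 25.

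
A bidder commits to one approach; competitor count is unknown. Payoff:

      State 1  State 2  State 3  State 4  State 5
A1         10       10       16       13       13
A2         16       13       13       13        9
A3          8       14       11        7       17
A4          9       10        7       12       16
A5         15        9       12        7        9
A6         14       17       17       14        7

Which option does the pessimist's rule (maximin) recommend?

A1

Row minima: A1=10, A2=9, A3=7, A4=7, A5=7, A6=7
Best worst-case = 10 → A1.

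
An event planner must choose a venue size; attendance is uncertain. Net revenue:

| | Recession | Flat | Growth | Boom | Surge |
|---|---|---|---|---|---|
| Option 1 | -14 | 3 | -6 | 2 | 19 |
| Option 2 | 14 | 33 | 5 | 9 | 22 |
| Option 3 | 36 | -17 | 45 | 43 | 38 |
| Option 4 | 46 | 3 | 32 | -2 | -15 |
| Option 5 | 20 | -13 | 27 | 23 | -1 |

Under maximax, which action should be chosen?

Row maxima: Option 1=19, Option 2=33, Option 3=45, Option 4=46, Option 5=27
Best best-case = 46 → Option 4.

Option 4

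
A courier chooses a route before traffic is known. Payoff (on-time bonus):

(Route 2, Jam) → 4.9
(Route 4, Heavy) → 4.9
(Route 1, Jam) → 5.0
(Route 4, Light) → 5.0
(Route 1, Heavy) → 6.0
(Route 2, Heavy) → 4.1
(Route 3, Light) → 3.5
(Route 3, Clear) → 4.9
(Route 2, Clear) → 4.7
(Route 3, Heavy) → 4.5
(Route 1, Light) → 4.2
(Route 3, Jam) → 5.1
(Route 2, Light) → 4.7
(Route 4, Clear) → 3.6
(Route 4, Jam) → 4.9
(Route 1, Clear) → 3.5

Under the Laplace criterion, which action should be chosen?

Row averages: Route 1=4.675, Route 2=4.6, Route 3=4.5, Route 4=4.6
Highest average = 4.675 → Route 1.

Route 1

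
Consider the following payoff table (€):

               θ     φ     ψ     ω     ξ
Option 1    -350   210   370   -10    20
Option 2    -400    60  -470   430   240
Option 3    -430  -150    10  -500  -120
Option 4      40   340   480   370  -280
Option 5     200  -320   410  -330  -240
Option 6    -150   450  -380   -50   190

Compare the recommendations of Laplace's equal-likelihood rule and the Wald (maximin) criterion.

laplace → Option 4; maximin → Option 4 (agree)

Row averages: Option 1=48, Option 2=-28, Option 3=-238, Option 4=190, Option 5=-56, Option 6=12
Highest average = 190 → Option 4.
Row minima: Option 1=-350, Option 2=-470, Option 3=-500, Option 4=-280, Option 5=-330, Option 6=-380
Best worst-case = -280 → Option 4.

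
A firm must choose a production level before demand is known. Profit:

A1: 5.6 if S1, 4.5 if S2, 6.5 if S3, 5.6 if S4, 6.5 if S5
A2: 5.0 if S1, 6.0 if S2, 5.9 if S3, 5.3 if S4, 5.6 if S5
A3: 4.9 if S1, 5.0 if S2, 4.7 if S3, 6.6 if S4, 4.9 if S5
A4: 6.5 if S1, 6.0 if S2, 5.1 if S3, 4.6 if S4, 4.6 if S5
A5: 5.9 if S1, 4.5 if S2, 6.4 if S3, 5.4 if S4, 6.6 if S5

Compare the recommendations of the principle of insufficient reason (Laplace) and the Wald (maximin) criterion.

Row averages: A1=5.74, A2=5.56, A3=5.22, A4=5.36, A5=5.76
Highest average = 5.76 → A5.
Row minima: A1=4.5, A2=5.0, A3=4.7, A4=4.6, A5=4.5
Best worst-case = 5.0 → A2.

laplace → A5; maximin → A2 (disagree)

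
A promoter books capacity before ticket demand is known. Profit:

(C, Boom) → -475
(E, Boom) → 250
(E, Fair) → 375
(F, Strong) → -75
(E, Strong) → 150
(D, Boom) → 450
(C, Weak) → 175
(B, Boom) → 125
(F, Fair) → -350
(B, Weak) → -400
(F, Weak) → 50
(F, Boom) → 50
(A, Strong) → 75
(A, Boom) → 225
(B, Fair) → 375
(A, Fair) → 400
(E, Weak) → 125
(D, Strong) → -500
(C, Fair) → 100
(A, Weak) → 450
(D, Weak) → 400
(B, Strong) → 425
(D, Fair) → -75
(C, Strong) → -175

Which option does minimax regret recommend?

Column bests: Weak=450, Fair=400, Strong=425, Boom=450.
A regrets: 0, 0, 350, 225 → max 350
B regrets: 850, 25, 0, 325 → max 850
C regrets: 275, 300, 600, 925 → max 925
D regrets: 50, 475, 925, 0 → max 925
E regrets: 325, 25, 275, 200 → max 325
F regrets: 400, 750, 500, 400 → max 750
Smallest max regret = 325 → E.

E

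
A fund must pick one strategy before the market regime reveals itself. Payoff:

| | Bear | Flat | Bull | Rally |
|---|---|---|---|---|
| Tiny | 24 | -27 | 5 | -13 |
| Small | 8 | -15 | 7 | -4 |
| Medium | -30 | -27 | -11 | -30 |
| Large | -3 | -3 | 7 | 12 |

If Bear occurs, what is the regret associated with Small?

Best payoff under Bear is 24.
Regret = 24 − 8 = 16.

16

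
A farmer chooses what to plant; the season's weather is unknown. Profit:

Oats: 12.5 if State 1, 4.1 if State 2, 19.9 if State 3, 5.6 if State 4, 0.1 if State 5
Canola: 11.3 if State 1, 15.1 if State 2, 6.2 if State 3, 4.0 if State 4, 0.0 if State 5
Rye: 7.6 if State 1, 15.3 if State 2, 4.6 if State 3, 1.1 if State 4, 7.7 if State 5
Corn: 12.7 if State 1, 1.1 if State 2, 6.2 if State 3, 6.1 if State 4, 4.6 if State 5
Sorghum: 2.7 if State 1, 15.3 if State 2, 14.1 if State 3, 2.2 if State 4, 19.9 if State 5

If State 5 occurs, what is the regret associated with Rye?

Best payoff under State 5 is 19.9.
Regret = 19.9 − 7.7 = 12.2.

12.2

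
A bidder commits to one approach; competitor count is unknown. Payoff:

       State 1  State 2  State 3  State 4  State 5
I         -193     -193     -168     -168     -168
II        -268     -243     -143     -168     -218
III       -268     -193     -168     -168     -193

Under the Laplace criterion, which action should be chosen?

Row averages: I=-178, II=-208, III=-198
Highest average = -178 → I.

I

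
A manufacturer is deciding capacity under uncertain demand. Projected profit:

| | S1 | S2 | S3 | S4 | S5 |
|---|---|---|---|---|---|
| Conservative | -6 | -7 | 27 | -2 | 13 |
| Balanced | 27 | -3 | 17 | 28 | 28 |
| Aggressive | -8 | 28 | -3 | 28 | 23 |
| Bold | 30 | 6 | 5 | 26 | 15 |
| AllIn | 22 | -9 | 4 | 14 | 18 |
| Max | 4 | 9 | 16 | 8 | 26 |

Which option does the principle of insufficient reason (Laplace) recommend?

Row averages: Conservative=5, Balanced=19.4, Aggressive=13.6, Bold=16.4, AllIn=9.8, Max=12.6
Highest average = 19.4 → Balanced.

Balanced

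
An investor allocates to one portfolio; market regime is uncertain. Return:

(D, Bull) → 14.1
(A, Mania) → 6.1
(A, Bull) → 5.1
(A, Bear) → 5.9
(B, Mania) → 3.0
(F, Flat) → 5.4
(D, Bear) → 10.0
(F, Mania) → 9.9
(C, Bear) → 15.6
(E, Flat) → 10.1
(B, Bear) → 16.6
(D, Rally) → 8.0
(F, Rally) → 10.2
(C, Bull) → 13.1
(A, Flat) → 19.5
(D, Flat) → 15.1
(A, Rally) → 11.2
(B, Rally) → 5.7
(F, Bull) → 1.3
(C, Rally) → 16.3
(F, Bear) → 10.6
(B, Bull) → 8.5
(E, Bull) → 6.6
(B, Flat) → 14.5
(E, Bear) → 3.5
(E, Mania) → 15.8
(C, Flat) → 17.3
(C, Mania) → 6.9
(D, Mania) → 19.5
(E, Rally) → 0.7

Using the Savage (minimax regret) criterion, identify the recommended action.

Column bests: Bear=16.6, Flat=19.5, Bull=14.1, Rally=16.3, Mania=19.5.
A regrets: 10.7, 0.0, 9.0, 5.1, 13.4 → max 13.4
B regrets: 0.0, 5.0, 5.6, 10.6, 16.5 → max 16.5
C regrets: 1.0, 2.2, 1.0, 0.0, 12.6 → max 12.6
D regrets: 6.6, 4.4, 0.0, 8.3, 0.0 → max 8.3
E regrets: 13.1, 9.4, 7.5, 15.6, 3.7 → max 15.6
F regrets: 6.0, 14.1, 12.8, 6.1, 9.6 → max 14.1
Smallest max regret = 8.3 → D.

D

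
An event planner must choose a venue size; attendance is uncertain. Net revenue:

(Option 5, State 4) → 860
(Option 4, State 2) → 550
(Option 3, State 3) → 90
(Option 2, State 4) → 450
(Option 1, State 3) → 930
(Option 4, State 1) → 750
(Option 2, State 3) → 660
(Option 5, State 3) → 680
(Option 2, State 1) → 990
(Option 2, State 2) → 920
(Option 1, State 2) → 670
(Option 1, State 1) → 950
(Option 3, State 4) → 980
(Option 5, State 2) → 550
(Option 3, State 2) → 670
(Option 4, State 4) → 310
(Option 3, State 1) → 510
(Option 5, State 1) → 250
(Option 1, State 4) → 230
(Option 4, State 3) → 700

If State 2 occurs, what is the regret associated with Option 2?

Best payoff under State 2 is 920.
Regret = 920 − 920 = 0.

0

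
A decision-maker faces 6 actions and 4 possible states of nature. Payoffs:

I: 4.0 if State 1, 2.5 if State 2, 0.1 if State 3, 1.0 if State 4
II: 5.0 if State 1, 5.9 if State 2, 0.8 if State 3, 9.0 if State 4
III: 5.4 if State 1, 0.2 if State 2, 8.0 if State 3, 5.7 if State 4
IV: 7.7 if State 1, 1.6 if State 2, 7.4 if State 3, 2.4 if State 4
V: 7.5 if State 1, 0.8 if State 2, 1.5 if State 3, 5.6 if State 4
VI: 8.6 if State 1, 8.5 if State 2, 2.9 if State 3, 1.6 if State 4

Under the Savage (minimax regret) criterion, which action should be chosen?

Column bests: State 1=8.6, State 2=8.5, State 3=8.0, State 4=9.0.
I regrets: 4.6, 6.0, 7.9, 8.0 → max 8.0
II regrets: 3.6, 2.6, 7.2, 0.0 → max 7.2
III regrets: 3.2, 8.3, 0.0, 3.3 → max 8.3
IV regrets: 0.9, 6.9, 0.6, 6.6 → max 6.9
V regrets: 1.1, 7.7, 6.5, 3.4 → max 7.7
VI regrets: 0.0, 0.0, 5.1, 7.4 → max 7.4
Smallest max regret = 6.9 → IV.

IV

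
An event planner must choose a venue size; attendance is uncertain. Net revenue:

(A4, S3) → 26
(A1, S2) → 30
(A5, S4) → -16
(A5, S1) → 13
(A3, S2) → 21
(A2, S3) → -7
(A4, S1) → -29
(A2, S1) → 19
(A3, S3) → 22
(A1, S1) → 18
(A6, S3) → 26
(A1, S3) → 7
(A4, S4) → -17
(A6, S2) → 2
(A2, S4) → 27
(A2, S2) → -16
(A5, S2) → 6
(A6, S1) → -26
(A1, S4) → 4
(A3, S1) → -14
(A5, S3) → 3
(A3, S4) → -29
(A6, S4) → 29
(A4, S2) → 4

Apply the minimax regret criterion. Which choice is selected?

Column bests: S1=19, S2=30, S3=26, S4=29.
A1 regrets: 1, 0, 19, 25 → max 25
A2 regrets: 0, 46, 33, 2 → max 46
A3 regrets: 33, 9, 4, 58 → max 58
A4 regrets: 48, 26, 0, 46 → max 48
A5 regrets: 6, 24, 23, 45 → max 45
A6 regrets: 45, 28, 0, 0 → max 45
Smallest max regret = 25 → A1.

A1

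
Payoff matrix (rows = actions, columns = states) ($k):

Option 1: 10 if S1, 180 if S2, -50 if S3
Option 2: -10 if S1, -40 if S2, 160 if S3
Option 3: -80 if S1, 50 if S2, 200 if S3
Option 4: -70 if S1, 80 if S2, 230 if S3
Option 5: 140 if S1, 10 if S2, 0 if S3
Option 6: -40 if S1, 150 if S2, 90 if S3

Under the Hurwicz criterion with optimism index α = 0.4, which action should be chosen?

Option 5

Option 1: 0.4·180 + 0.6·(-50) = 42
Option 2: 0.4·160 + 0.6·(-40) = 40
Option 3: 0.4·200 + 0.6·(-80) = 32
Option 4: 0.4·230 + 0.6·(-70) = 50
Option 5: 0.4·140 + 0.6·0 = 56
Option 6: 0.4·150 + 0.6·(-40) = 36
Highest Hurwicz score = 56 → Option 5.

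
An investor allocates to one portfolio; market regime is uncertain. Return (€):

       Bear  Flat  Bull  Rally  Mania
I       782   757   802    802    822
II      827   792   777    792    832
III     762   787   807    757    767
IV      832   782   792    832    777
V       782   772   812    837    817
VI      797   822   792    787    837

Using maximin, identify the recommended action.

VI

Row minima: I=757, II=777, III=757, IV=777, V=772, VI=787
Best worst-case = 787 → VI.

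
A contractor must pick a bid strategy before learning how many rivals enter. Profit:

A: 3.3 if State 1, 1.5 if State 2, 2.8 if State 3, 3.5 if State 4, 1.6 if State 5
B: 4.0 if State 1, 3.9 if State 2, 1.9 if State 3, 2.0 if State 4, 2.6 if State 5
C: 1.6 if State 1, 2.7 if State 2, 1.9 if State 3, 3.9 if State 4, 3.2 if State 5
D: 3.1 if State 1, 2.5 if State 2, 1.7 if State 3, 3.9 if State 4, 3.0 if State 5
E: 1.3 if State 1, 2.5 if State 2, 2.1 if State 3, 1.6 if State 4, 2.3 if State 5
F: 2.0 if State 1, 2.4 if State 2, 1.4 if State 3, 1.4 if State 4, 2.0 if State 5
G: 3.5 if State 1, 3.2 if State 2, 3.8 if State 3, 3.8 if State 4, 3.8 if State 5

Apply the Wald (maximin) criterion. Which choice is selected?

Row minima: A=1.5, B=1.9, C=1.6, D=1.7, E=1.3, F=1.4, G=3.2
Best worst-case = 3.2 → G.

G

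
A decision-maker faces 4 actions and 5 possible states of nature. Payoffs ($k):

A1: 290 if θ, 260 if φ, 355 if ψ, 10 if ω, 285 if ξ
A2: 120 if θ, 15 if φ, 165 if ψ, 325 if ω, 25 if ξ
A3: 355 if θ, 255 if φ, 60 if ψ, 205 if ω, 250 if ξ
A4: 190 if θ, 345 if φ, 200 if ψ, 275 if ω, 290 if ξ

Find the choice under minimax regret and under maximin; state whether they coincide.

minimax regret → A4; maximin → A4 (agree)

Column bests: θ=355, φ=345, ψ=355, ω=325, ξ=290.
A1 regrets: 65, 85, 0, 315, 5 → max 315
A2 regrets: 235, 330, 190, 0, 265 → max 330
A3 regrets: 0, 90, 295, 120, 40 → max 295
A4 regrets: 165, 0, 155, 50, 0 → max 165
Smallest max regret = 165 → A4.
Row minima: A1=10, A2=15, A3=60, A4=190
Best worst-case = 190 → A4.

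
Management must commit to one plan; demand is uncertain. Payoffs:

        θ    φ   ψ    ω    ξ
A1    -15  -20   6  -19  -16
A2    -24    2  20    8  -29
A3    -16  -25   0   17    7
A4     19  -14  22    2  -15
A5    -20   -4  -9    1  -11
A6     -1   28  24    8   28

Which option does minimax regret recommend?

A6

Column bests: θ=19, φ=28, ψ=24, ω=17, ξ=28.
A1 regrets: 34, 48, 18, 36, 44 → max 48
A2 regrets: 43, 26, 4, 9, 57 → max 57
A3 regrets: 35, 53, 24, 0, 21 → max 53
A4 regrets: 0, 42, 2, 15, 43 → max 43
A5 regrets: 39, 32, 33, 16, 39 → max 39
A6 regrets: 20, 0, 0, 9, 0 → max 20
Smallest max regret = 20 → A6.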